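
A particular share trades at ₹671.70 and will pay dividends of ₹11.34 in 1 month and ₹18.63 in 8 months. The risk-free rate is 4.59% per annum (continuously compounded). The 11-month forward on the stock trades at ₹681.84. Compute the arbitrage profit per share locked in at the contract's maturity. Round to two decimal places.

₹11.90 per share

PV(dividends) I = 11.34·e^(−0.0459·1/12) + 18.63·e^(−0.0459·8/12) = 29.3653
Fair forward F* = (S − I)·e^(rT) = (671.70 − 29.3653)·e^0.042075 = 642.3347 × 1.042973 = 669.9377
Market ₹681.84 > fair 669.9377: forward overpriced → cash-and-carry (borrow at r, buy the stock and collect the dividends, short the forward).
Profit at T = |F_mkt − F*| = |681.84 − 669.9377| = ₹11.90 per share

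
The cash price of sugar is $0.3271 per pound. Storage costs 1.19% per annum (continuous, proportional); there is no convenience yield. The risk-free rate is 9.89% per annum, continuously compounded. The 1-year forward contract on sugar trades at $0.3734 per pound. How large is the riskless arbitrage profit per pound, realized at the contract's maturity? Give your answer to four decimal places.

Fair forward: F* = S·e^(carry·T), with carry = (r + u) = 0.0989 + 0.0119 = 0.1108
F* = 0.3271 · e^(0.1108 × 1) = 0.3271 · e^0.110800 = 0.3271 × 1.117171 = $0.3654
Market $0.3734 > fair $0.3654: forward overpriced → cash-and-carry (buy spot, short the forward).
At maturity, profit = |F_mkt − F*| = |0.3734 − 0.3654| = $0.0080 per pound

$0.0080 per pound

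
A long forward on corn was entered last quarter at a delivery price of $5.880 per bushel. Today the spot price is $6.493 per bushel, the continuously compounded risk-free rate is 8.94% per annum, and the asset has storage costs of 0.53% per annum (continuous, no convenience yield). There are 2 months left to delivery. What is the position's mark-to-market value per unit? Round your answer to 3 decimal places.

$0.706 per bushel

Current fair forward for the remaining 2 months: F = S·e^((r + u)·T), (r + u) = 0.0894 + 0.0053 = 0.0947
F = 6.493 · e^(0.0947 × 2/12) = 6.493 × 1.015909 = 6.5963
Value of long forward = (F − K)·e^(−rT) = (6.5963 − 5.880) · e^(−0.0894·2/12)
= 0.7163 × 0.985210 = 0.706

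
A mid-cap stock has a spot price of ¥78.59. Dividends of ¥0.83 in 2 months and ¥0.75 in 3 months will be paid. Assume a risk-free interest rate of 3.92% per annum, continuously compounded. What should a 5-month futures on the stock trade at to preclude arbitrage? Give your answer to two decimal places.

¥78.29

PV(dividends) I = 0.83·e^(−0.0392·2/12) + 0.75·e^(−0.0392·3/12)
I = 0.8246 + 0.7427 = 1.5673
F = (S − I)·e^(rT) = (78.59 − 1.5673) · e^(0.0392·5/12)
= 77.0227 · e^0.016333 = 77.0227 × 1.016467 = ¥78.29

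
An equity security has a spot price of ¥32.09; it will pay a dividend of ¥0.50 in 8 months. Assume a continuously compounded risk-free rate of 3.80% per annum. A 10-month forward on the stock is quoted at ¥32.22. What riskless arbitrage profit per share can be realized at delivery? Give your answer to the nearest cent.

PV(dividends) I = 0.50·e^(−0.0380·8/12) = 0.4875
Fair forward F* = (S − I)·e^(rT) = (32.09 − 0.4875)·e^0.031667 = 31.6025 × 1.032174 = 32.6193
Market ¥32.22 < fair 32.6193: forward underpriced → reverse cash-and-carry (short the stock, invest proceeds at r, pay the dividends, go long the forward).
Profit at T = |F_mkt − F*| = |32.22 − 32.6193| = ¥0.40 per share

¥0.40 per share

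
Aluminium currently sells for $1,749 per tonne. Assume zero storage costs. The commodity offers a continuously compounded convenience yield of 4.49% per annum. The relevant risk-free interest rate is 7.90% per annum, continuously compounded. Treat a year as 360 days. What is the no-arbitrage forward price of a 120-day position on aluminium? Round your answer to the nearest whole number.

Net carry = r + u − y = 0.0790 + 0.0000 − 0.0449 = 0.0341
F = S·e^((r+u−y)T) = 1749 · e^(0.0341 × 120/360) = 1749 · e^0.011367
= 1749 × 1.011432 = $1,769 per tonne

$1,769 per tonne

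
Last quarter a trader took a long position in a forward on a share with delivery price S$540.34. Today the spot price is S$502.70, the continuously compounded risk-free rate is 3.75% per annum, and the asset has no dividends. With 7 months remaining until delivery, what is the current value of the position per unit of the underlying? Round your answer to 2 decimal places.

-S$25.95

Current fair forward for the remaining 7 months: F = S·e^(r·T), r = 0.0375
F = 502.70 · e^(0.0375 × 7/12) = 502.70 × 1.022116 = 513.8177
Value of long forward = (F − K)·e^(−rT) = (513.8177 − 540.34) · e^(−0.0375·7/12)
= -26.5223 × 0.978363 = -25.95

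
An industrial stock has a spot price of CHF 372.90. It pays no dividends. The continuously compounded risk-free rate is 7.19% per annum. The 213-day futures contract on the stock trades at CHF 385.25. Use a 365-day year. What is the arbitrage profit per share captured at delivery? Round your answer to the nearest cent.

Fair futures: F* = S·e^(carry·T), with carry = r = 0.0719
F* = 372.90 · e^(0.0719 × 213/365) = 372.90 · e^0.041958 = 372.90 × 1.042851 = CHF 388.8791
Market CHF 385.25 < fair CHF 388.8791: forward underpriced → reverse cash-and-carry (short spot, go long the forward).
At maturity, profit = |F_mkt − F*| = |385.25 − 388.8791| = CHF 3.63 per share

CHF 3.63 per share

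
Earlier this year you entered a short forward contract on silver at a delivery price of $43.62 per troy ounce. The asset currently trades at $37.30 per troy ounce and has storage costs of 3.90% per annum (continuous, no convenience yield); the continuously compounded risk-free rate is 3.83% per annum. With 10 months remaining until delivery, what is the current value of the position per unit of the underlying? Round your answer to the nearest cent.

$3.72 per troy ounce

Current fair forward for the remaining 10 months: F = S·e^((r + u)·T), (r + u) = 0.0383 + 0.0390 = 0.0773
F = 37.30 · e^(0.0773 × 10/12) = 37.30 × 1.066537 = 39.7818
Value of long forward = (F − K)·e^(−rT) = (39.7818 − 43.62) · e^(−0.0383·10/12)
= -3.8382 × 0.968587 = -3.72
Short position value = −(long value) = $3.72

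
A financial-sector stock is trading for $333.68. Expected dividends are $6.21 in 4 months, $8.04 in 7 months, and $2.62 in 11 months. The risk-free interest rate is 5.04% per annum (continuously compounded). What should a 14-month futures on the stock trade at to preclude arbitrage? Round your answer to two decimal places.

PV(dividends) I = 6.21·e^(−0.0504·4/12) + 8.04·e^(−0.0504·7/12) + 2.62·e^(−0.0504·11/12)
I = 6.1065 + 7.8071 + 2.5017 = 16.4153
F = (S − I)·e^(rT) = (333.68 − 16.4153) · e^(0.0504·14/12)
= 317.2647 · e^0.058800 = 317.2647 × 1.060563 = $336.48

$336.48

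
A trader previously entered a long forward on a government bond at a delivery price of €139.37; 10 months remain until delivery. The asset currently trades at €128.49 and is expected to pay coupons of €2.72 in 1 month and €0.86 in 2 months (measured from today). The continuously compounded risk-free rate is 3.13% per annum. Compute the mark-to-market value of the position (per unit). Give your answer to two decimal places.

PV(remaining coupons) I = 2.72·e^(−0.0313·1/12) + 0.86·e^(−0.0313·2/12) = 3.5684
Current forward F = (S − I)·e^(rT) = (128.49 − 3.5684)·e^(0.0313·10/12) = 124.9216 × 1.026426 = 128.2228
Value (long) = (F − K)·e^(−rT) = (128.2228 − 139.37) × 0.974254 = -10.8602
Value = -€10.86

-€10.86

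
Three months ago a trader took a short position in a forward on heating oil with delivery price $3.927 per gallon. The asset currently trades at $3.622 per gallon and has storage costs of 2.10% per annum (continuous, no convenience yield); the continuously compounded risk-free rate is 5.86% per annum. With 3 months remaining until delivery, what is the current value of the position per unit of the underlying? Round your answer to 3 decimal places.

Current fair forward for the remaining 3 months: F = S·e^((r + u)·T), (r + u) = 0.0586 + 0.0210 = 0.0796
F = 3.622 · e^(0.0796 × 3/12) = 3.622 × 1.020099 = 3.6948
Value of long forward = (F − K)·e^(−rT) = (3.6948 − 3.927) · e^(−0.0586·3/12)
= -0.2322 × 0.985457 = -0.229
Short position value = −(long value) = $0.229

$0.229 per gallon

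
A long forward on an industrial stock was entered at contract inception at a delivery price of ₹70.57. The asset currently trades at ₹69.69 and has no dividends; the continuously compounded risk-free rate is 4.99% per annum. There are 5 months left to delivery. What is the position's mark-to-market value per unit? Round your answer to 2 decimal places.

Current fair forward for the remaining 5 months: F = S·e^(r·T), r = 0.0499
F = 69.69 · e^(0.0499 × 5/12) = 69.69 × 1.021009 = 71.1541
Value of long forward = (F − K)·e^(−rT) = (71.1541 − 70.57) · e^(−0.0499·5/12)
= 0.5841 × 0.979423 = 0.57

₹0.57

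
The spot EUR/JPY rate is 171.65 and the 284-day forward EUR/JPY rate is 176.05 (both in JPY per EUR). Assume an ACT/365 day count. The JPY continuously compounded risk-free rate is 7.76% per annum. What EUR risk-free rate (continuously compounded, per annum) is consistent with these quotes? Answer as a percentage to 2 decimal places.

F = S·e^((r_JPY − r_EUR)T) ⇒ r_EUR = r_JPY − ln(F/S)/T
ln(176.05/171.65) = 0.025311; /(284/365) = 0.032530
r_EUR = 0.0776 − 0.032530 = 0.045070
r_EUR = 4.51%

4.51%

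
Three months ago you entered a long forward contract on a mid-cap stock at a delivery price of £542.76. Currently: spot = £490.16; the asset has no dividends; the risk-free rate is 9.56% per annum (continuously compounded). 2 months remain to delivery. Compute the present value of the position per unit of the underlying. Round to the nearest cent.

-£44.02

Current fair forward for the remaining 2 months: F = S·e^(r·T), r = 0.0956
F = 490.16 · e^(0.0956 × 2/12) = 490.16 × 1.016061 = 498.0325
Value of long forward = (F − K)·e^(−rT) = (498.0325 − 542.76) · e^(−0.0956·2/12)
= -44.7275 × 0.984193 = -44.02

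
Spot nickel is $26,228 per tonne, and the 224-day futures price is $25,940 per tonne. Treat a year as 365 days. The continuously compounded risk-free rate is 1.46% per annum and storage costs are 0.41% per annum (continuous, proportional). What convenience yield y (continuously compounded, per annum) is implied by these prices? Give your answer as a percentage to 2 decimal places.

F = S·e^((r+u−y)T) ⇒ (r+u−y) = ln(F/S)/T
ln(25940/26228) = -0.011041; /T ⇒ -0.017991
y = r + u − ln(F/S)/T = 0.0146 + 0.0041 + 0.017991 = 0.036691
y = 3.67%

3.67%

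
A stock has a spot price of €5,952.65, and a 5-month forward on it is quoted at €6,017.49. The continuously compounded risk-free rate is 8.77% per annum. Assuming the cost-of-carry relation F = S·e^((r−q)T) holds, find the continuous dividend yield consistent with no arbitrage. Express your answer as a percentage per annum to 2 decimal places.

6.17%

From F = S·e^((r−q)T): (r − q) = ln(F/S)/T
ln(6017.49/5952.65) = ln(1.010893) = 0.010834
(r − q) = 0.010834 / (5/12) = 0.026002
q = r − ln(F/S)/T = 0.0877 − 0.026002 = 0.061698
q = 6.17%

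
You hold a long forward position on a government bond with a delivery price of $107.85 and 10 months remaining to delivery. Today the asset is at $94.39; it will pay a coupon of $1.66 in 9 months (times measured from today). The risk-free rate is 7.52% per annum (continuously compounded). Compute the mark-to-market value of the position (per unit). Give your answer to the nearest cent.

PV(remaining coupons) I = 1.66·e^(−0.0752·9/12) = 1.5690
Current forward F = (S − I)·e^(rT) = (94.39 − 1.5690)·e^(0.0752·10/12) = 92.8210 × 1.064672 = 98.8239
Value (long) = (F − K)·e^(−rT) = (98.8239 − 107.85) × 0.939257 = -8.4778
Value = -$8.48

-$8.48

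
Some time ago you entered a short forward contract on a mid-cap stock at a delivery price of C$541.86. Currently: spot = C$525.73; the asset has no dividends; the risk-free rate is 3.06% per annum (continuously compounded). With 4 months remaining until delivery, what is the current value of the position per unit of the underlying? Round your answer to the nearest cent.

C$10.63

Current fair forward for the remaining 4 months: F = S·e^(r·T), r = 0.0306
F = 525.73 · e^(0.0306 × 4/12) = 525.73 × 1.010252 = 531.1198
Value of long forward = (F − K)·e^(−rT) = (531.1198 − 541.86) · e^(−0.0306·4/12)
= -10.7402 × 0.989852 = -10.63
Short position value = −(long value) = C$10.63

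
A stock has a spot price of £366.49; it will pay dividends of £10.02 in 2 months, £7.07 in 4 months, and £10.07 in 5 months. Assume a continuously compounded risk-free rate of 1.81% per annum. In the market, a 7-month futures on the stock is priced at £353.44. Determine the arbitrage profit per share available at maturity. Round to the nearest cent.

PV(dividends) I = 10.02·e^(−0.0181·2/12) + 7.07·e^(−0.0181·4/12) + 10.07·e^(−0.0181·5/12) = 27.0116
Fair futures F* = (S − I)·e^(rT) = (366.49 − 27.0116)·e^0.010558 = 339.4784 × 1.010614 = 343.0816
Market £353.44 > fair 343.0816: forward overpriced → cash-and-carry (borrow at r, buy the stock and collect the dividends, short the forward).
Profit at T = |F_mkt − F*| = |353.44 − 343.0816| = £10.36 per share

£10.36 per share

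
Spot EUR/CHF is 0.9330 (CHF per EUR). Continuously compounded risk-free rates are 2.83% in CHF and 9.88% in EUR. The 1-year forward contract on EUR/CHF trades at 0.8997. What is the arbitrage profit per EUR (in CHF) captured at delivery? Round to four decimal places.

Fair forward: F* = S·e^(carry·T), with carry = (r_CHF − r_EUR) = 0.0283 − 0.0988 = -0.0705
F* = 0.9330 · e^(-0.0705 × 1) = 0.9330 · e^-0.070500 = 0.9330 × 0.931928 = 0.8695
Market 0.8997 > fair 0.8695: forward overpriced → cash-and-carry (buy spot, short the forward).
At maturity, profit = |F_mkt − F*| = |0.8997 − 0.8695| = 0.0302 per EUR (in CHF)

0.0302 per EUR (in CHF)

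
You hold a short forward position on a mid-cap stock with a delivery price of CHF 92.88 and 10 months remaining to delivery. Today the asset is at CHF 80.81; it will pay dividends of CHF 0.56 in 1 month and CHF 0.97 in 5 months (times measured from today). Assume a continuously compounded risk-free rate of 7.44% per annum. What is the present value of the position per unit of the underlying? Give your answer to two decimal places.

PV(remaining dividends) I = 0.56·e^(−0.0744·1/12) + 0.97·e^(−0.0744·5/12) = 1.4969
Current forward F = (S − I)·e^(rT) = (80.81 − 1.4969)·e^(0.0744·10/12) = 79.3131 × 1.063962 = 84.3861
Value (long) = (F − K)·e^(−rT) = (84.3861 − 92.88) × 0.939883 = -7.9833
Short position value = −(long value) = CHF 7.98

CHF 7.98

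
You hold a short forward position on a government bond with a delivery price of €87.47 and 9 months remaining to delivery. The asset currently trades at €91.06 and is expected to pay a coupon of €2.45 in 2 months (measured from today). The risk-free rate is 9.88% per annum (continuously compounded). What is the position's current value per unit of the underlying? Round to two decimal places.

PV(remaining coupons) I = 2.45·e^(−0.0988·2/12) = 2.4100
Current forward F = (S − I)·e^(rT) = (91.06 − 2.4100)·e^(0.0988·9/12) = 88.6500 × 1.076914 = 95.4684
Value (long) = (F − K)·e^(−rT) = (95.4684 − 87.47) × 0.928579 = 7.4271
Short position value = −(long value) = -€7.43

-€7.43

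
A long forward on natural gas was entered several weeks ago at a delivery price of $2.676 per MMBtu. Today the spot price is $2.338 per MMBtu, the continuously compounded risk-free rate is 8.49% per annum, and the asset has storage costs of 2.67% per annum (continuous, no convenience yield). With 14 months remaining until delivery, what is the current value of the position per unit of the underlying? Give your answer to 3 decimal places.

Current fair forward for the remaining 14 months: F = S·e^((r + u)·T), (r + u) = 0.0849 + 0.0267 = 0.1116
F = 2.338 · e^(0.1116 × 14/12) = 2.338 × 1.139056 = 2.6631
Value of long forward = (F − K)·e^(−rT) = (2.6631 − 2.676) · e^(−0.0849·14/12)
= -0.0129 × 0.905697 = -0.012

-$0.012 per MMBtu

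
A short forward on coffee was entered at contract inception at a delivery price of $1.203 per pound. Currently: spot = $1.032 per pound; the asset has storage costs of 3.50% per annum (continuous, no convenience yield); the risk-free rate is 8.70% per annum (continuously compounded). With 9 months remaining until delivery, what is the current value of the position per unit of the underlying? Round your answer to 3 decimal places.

$0.068 per pound

Current fair forward for the remaining 9 months: F = S·e^((r + u)·T), (r + u) = 0.0870 + 0.0350 = 0.1220
F = 1.032 · e^(0.1220 × 9/12) = 1.032 × 1.095817 = 1.1309
Value of long forward = (F − K)·e^(−rT) = (1.1309 − 1.203) · e^(−0.0870·9/12)
= -0.0721 × 0.936833 = -0.068
Short position value = −(long value) = $0.068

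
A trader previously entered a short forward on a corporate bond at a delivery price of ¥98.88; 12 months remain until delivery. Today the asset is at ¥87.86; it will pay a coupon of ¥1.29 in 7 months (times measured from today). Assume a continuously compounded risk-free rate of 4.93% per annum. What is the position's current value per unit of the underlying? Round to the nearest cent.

PV(remaining coupons) I = 1.29·e^(−0.0493·7/12) = 1.2534
Current forward F = (S − I)·e^(rT) = (87.86 − 1.2534)·e^(0.0493·12/12) = 86.6066 × 1.050535 = 90.9833
Value (long) = (F − K)·e^(−rT) = (90.9833 − 98.88) × 0.951896 = -7.5168
Short position value = −(long value) = ¥7.52

¥7.52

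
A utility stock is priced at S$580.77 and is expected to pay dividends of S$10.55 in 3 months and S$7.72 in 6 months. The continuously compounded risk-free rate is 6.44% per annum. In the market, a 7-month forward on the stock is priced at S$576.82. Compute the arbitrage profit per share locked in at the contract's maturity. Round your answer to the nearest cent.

S$7.64 per share

PV(dividends) I = 10.55·e^(−0.0644·3/12) + 7.72·e^(−0.0644·6/12) = 17.8569
Fair forward F* = (S − I)·e^(rT) = (580.77 − 17.8569)·e^0.037567 = 562.9131 × 1.038282 = 584.4625
Market S$576.82 < fair 584.4625: forward underpriced → reverse cash-and-carry (short the stock, invest proceeds at r, pay the dividends, go long the forward).
Profit at T = |F_mkt − F*| = |576.82 − 584.4625| = S$7.64 per share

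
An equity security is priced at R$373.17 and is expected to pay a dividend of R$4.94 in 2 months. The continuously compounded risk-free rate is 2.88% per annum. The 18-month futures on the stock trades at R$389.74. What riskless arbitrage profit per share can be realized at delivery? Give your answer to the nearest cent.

PV(dividends) I = 4.94·e^(−0.0288·2/12) = 4.9163
Fair futures F* = (S − I)·e^(rT) = (373.17 − 4.9163)·e^0.043200 = 368.2537 × 1.044147 = 384.5110
Market R$389.74 > fair 384.5110: forward overpriced → cash-and-carry (borrow at r, buy the stock and collect the dividends, short the forward).
Profit at T = |F_mkt − F*| = |389.74 − 384.5110| = R$5.23 per share

R$5.23 per share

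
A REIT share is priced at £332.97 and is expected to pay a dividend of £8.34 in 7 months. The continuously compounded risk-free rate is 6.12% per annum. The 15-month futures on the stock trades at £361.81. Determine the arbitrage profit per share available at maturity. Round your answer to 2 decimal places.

PV(dividends) I = 8.34·e^(−0.0612·7/12) = 8.0475
Fair futures F* = (S − I)·e^(rT) = (332.97 − 8.0475)·e^0.076500 = 324.9225 × 1.079502 = 350.7545
Market £361.81 > fair 350.7545: forward overpriced → cash-and-carry (borrow at r, buy the stock and collect the dividends, short the forward).
Profit at T = |F_mkt − F*| = |361.81 − 350.7545| = £11.06 per share

£11.06 per share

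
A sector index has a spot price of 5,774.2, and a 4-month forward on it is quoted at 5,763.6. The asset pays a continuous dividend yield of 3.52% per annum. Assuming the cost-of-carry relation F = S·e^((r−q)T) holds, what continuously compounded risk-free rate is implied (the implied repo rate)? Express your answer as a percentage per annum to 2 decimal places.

From F = S·e^((r−q)T): (r − q) = ln(F/S)/T
ln(5763.6/5774.2) = ln(0.998164) = -0.001838
(r − q) = -0.001838 / (4/12) = -0.005514
r = ln(F/S)/T + q = -0.005514 + 0.0352 = 0.029686
r = 2.97%

2.97%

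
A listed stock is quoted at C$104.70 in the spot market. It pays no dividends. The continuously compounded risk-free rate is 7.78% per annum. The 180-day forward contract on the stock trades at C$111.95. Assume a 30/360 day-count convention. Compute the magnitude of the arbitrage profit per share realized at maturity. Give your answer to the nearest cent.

C$3.10 per share

Fair forward: F* = S·e^(carry·T), with carry = r = 0.0778
F* = 104.70 · e^(0.0778 × 180/360) = 104.70 · e^0.038900 = 104.70 × 1.039667 = C$108.8531
Market C$111.95 > fair C$108.8531: forward overpriced → cash-and-carry (buy spot, short the forward).
At maturity, profit = |F_mkt − F*| = |111.95 − 108.8531| = C$3.10 per share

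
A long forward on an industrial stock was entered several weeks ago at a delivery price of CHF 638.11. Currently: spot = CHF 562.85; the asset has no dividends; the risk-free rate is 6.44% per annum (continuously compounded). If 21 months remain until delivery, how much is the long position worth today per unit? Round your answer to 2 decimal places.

Current fair forward for the remaining 21 months: F = S·e^(r·T), r = 0.0644
F = 562.85 · e^(0.0644 × 21/12) = 562.85 × 1.119296 = 629.9958
Value of long forward = (F − K)·e^(−rT) = (629.9958 − 638.11) · e^(−0.0644·21/12)
= -8.1142 × 0.893419 = -7.25

-CHF 7.25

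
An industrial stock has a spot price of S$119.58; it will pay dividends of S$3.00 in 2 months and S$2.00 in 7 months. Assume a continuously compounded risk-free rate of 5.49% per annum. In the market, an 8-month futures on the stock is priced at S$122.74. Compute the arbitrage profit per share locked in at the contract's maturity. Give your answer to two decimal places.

PV(dividends) I = 3.00·e^(−0.0549·2/12) + 2.00·e^(−0.0549·7/12) = 4.9096
Fair futures F* = (S − I)·e^(rT) = (119.58 − 4.9096)·e^0.036600 = 114.6704 × 1.037278 = 118.9451
Market S$122.74 > fair 118.9451: forward overpriced → cash-and-carry (borrow at r, buy the stock and collect the dividends, short the forward).
Profit at T = |F_mkt − F*| = |122.74 − 118.9451| = S$3.79 per share

S$3.79 per share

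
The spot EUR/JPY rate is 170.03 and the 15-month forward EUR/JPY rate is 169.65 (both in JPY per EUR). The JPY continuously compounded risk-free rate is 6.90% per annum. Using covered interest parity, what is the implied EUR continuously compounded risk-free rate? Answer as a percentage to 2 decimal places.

7.08%

F = S·e^((r_JPY − r_EUR)T) ⇒ r_EUR = r_JPY − ln(F/S)/T
ln(169.65/170.03) = -0.002237; /(15/12) = -0.001790
r_EUR = 0.0690 + 0.001790 = 0.070790
r_EUR = 7.08%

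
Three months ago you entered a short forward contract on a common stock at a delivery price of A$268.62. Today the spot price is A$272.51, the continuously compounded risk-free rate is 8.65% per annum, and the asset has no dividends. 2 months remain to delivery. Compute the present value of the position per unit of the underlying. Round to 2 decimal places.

-A$7.73

Current fair forward for the remaining 2 months: F = S·e^(r·T), r = 0.0865
F = 272.51 · e^(0.0865 × 2/12) = 272.51 × 1.014521 = 276.4671
Value of long forward = (F − K)·e^(−rT) = (276.4671 − 268.62) · e^(−0.0865·2/12)
= 7.8471 × 0.985687 = 7.73
Short position value = −(long value) = -A$7.73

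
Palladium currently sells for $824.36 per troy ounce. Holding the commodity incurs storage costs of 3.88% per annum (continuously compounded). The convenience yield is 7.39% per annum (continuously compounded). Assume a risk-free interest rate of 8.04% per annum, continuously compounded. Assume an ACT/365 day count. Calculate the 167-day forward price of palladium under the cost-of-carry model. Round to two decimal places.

Net carry = r + u − y = 0.0804 + 0.0388 − 0.0739 = 0.0453
F = S·e^((r+u−y)T) = 824.36 · e^(0.0453 × 167/365) = 824.36 · e^0.020726
= 824.36 × 1.020942 = $841.62 per troy ounce

$841.62 per troy ounce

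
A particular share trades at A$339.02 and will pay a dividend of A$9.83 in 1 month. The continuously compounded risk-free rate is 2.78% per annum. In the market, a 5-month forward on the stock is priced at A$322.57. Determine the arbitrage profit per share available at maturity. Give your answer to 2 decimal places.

PV(dividends) I = 9.83·e^(−0.0278·1/12) = 9.8073
Fair forward F* = (S − I)·e^(rT) = (339.02 − 9.8073)·e^0.011583 = 329.2127 × 1.011650 = 333.0480
Market A$322.57 < fair 333.0480: forward underpriced → reverse cash-and-carry (short the stock, invest proceeds at r, pay the dividends, go long the forward).
Profit at T = |F_mkt − F*| = |322.57 − 333.0480| = A$10.48 per share

A$10.48 per share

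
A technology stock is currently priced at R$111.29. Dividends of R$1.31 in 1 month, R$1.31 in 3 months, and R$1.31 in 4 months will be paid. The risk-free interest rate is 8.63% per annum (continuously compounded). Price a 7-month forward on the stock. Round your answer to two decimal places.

R$112.98

PV(dividends) I = 1.31·e^(−0.0863·1/12) + 1.31·e^(−0.0863·3/12) + 1.31·e^(−0.0863·4/12)
I = 1.3006 + 1.2820 + 1.2729 = 3.8555
F = (S − I)·e^(rT) = (111.29 − 3.8555) · e^(0.0863·7/12)
= 107.4345 · e^0.050342 = 107.4345 × 1.051631 = R$112.98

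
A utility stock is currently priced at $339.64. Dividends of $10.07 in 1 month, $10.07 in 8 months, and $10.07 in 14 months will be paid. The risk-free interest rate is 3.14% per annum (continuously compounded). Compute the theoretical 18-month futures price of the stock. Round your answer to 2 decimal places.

PV(dividends) I = 10.07·e^(−0.0314·1/12) + 10.07·e^(−0.0314·8/12) + 10.07·e^(−0.0314·14/12)
I = 10.0437 + 9.8614 + 9.7078 = 29.6129
F = (S − I)·e^(rT) = (339.64 − 29.6129) · e^(0.0314·18/12)
= 310.0271 · e^0.047100 = 310.0271 × 1.048227 = $324.98

$324.98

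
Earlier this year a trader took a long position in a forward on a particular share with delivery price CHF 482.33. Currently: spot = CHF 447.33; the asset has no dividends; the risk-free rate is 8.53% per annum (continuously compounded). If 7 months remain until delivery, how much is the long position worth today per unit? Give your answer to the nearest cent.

Current fair forward for the remaining 7 months: F = S·e^(r·T), r = 0.0853
F = 447.33 · e^(0.0853 × 7/12) = 447.33 × 1.051017 = 470.1514
Value of long forward = (F − K)·e^(−rT) = (470.1514 − 482.33) · e^(−0.0853·7/12)
= -12.1786 × 0.951459 = -11.59

-CHF 11.59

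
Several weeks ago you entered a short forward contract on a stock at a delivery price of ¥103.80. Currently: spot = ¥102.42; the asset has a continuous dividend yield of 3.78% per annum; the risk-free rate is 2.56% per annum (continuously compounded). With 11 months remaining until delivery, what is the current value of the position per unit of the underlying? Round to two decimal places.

Current fair forward for the remaining 11 months: F = S·e^((r − q)·T), (r − q) = 0.0256 − 0.0378 = -0.0122
F = 102.42 · e^(-0.0122 × 11/12) = 102.42 × 0.988879 = 101.2810
Value of long forward = (F − K)·e^(−rT) = (101.2810 − 103.80) · e^(−0.0256·11/12)
= -2.5190 × 0.976807 = -2.46
Short position value = −(long value) = ¥2.46

¥2.46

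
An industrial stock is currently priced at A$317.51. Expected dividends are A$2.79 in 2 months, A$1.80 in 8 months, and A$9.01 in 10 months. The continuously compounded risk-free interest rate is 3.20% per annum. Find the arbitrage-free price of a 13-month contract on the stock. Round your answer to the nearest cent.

A$314.93

PV(dividends) I = 2.79·e^(−0.0320·2/12) + 1.80·e^(−0.0320·8/12) + 9.01·e^(−0.0320·10/12)
I = 2.7752 + 1.7620 + 8.7729 = 13.3101
F = (S − I)·e^(rT) = (317.51 − 13.3101) · e^(0.0320·13/12)
= 304.1999 · e^0.034667 = 304.1999 × 1.035275 = A$314.93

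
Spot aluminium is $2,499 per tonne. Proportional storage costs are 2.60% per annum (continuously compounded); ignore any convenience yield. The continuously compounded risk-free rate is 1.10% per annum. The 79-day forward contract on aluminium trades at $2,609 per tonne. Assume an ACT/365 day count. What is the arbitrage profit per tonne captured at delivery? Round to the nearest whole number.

Fair forward: F* = S·e^(carry·T), with carry = (r + u) = 0.0110 + 0.0260 = 0.0370
F* = 2499 · e^(0.0370 × 79/365) = 2499 · e^0.008008 = 2499 × 1.008040 = $2519.0920
Market $2609 > fair $2519.0920: forward overpriced → cash-and-carry (buy spot, short the forward).
At maturity, profit = |F_mkt − F*| = |2609 − 2519.0920| = $90 per tonne

$90 per tonne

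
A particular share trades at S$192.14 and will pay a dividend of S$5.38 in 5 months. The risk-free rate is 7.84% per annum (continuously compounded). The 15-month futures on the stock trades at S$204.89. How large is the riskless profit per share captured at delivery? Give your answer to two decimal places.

PV(dividends) I = 5.38·e^(−0.0784·5/12) = 5.2071
Fair futures F* = (S − I)·e^(rT) = (192.14 − 5.2071)·e^0.098000 = 186.9329 × 1.102963 = 206.1801
Market S$204.89 < fair 206.1801: forward underpriced → reverse cash-and-carry (short the stock, invest proceeds at r, pay the dividends, go long the forward).
Profit at T = |F_mkt − F*| = |204.89 − 206.1801| = S$1.29 per share

S$1.29 per share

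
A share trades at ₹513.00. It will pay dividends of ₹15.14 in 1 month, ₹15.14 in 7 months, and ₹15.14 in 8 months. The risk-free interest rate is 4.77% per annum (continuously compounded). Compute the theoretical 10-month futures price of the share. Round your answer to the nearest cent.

PV(dividends) I = 15.14·e^(−0.0477·1/12) + 15.14·e^(−0.0477·7/12) + 15.14·e^(−0.0477·8/12)
I = 15.0799 + 14.7245 + 14.6661 = 44.4705
F = (S − I)·e^(rT) = (513.00 − 44.4705) · e^(0.0477·10/12)
= 468.5295 · e^0.039750 = 468.5295 × 1.040551 = ₹487.53

₹487.53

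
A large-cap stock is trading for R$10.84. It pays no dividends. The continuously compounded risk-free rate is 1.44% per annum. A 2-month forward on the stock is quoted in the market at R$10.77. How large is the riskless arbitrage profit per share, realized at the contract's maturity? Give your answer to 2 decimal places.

R$0.10 per share

Fair forward: F* = S·e^(carry·T), with carry = r = 0.0144
F* = 10.84 · e^(0.0144 × 2/12) = 10.84 · e^0.002400 = 10.84 × 1.002403 = R$10.8660
Market R$10.77 < fair R$10.8660: forward underpriced → reverse cash-and-carry (short spot, go long the forward).
At maturity, profit = |F_mkt − F*| = |10.77 − 10.8660| = R$0.10 per share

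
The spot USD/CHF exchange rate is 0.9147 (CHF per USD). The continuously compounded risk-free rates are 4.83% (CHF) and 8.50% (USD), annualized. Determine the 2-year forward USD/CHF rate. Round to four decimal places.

0.8500

F = S·e^((r_CHF − r_USD)T) = 0.9147 · e^((0.0483 − 0.0850) × 2)
= 0.9147 · e^-0.073400 = 0.9147 × 0.929229
F = 0.8500 CHF per USD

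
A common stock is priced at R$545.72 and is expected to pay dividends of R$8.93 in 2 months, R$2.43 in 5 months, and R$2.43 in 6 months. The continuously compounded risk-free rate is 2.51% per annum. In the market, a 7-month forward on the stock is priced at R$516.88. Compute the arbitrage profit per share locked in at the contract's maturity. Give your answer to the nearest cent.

PV(dividends) I = 8.93·e^(−0.0251·2/12) + 2.43·e^(−0.0251·5/12) + 2.43·e^(−0.0251·6/12) = 13.6971
Fair forward F* = (S − I)·e^(rT) = (545.72 − 13.6971)·e^0.014642 = 532.0229 × 1.014750 = 539.8702
Market R$516.88 < fair 539.8702: forward underpriced → reverse cash-and-carry (short the stock, invest proceeds at r, pay the dividends, go long the forward).
Profit at T = |F_mkt − F*| = |516.88 − 539.8702| = R$22.99 per share

R$22.99 per share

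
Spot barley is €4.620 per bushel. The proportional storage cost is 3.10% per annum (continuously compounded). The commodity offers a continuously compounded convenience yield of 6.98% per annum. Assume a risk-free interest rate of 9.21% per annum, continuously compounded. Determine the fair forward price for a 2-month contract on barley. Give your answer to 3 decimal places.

€4.661 per bushel

Net carry = r + u − y = 0.0921 + 0.0310 − 0.0698 = 0.0533
F = S·e^((r+u−y)T) = 4.620 · e^(0.0533 × 2/12) = 4.620 · e^0.008883
= 4.620 × 1.008923 = €4.661 per bushel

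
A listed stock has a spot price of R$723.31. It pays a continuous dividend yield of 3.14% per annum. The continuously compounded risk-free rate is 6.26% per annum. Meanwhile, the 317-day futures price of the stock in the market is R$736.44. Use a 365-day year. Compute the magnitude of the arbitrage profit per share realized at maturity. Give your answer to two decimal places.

R$6.74 per share

Fair futures: F* = S·e^(carry·T), with carry = (r − q) = 0.0626 − 0.0314 = 0.0312
F* = 723.31 · e^(0.0312 × 317/365) = 723.31 · e^0.027097 = 723.31 × 1.027467 = R$743.1772
Market R$736.44 < fair R$743.1772: forward underpriced → reverse cash-and-carry (short spot, go long the forward).
At maturity, profit = |F_mkt − F*| = |736.44 − 743.1772| = R$6.74 per share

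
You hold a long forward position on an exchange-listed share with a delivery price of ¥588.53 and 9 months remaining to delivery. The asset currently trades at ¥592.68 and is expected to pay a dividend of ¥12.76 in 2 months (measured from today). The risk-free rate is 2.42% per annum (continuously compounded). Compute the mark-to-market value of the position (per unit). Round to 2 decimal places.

¥2.03

PV(remaining dividends) I = 12.76·e^(−0.0242·2/12) = 12.7086
Current forward F = (S − I)·e^(rT) = (592.68 − 12.7086)·e^(0.0242·9/12) = 579.9714 × 1.018316 = 590.5942
Value (long) = (F − K)·e^(−rT) = (590.5942 − 588.53) × 0.982014 = 2.0271
Value = ¥2.03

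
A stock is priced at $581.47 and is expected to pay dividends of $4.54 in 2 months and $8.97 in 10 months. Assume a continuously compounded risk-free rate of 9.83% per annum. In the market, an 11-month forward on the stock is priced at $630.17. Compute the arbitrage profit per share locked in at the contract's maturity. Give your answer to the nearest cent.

$7.80 per share

PV(dividends) I = 4.54·e^(−0.0983·2/12) + 8.97·e^(−0.0983·10/12) = 12.7307
Fair forward F* = (S − I)·e^(rT) = (581.47 − 12.7307)·e^0.090108 = 568.7393 × 1.094292 = 622.3669
Market $630.17 > fair 622.3669: forward overpriced → cash-and-carry (borrow at r, buy the stock and collect the dividends, short the forward).
Profit at T = |F_mkt − F*| = |630.17 − 622.3669| = $7.80 per share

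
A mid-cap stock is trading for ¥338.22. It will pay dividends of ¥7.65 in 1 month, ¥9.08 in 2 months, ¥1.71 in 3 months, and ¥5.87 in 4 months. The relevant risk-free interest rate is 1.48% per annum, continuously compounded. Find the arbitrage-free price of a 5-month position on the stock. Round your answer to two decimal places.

PV(dividends) I = 7.65·e^(−0.0148·1/12) + 9.08·e^(−0.0148·2/12) + 1.71·e^(−0.0148·3/12) + 5.87·e^(−0.0148·4/12)
I = 7.6406 + 9.0576 + 1.7037 + 5.8411 = 24.2430
F = (S − I)·e^(rT) = (338.22 − 24.2430) · e^(0.0148·5/12)
= 313.9770 · e^0.006167 = 313.9770 × 1.006186 = ¥315.92

¥315.92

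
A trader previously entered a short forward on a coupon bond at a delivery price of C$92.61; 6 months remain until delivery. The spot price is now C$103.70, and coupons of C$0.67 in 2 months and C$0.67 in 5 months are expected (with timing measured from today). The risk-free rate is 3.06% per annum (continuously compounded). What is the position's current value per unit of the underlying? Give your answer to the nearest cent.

PV(remaining coupons) I = 0.67·e^(−0.0306·2/12) + 0.67·e^(−0.0306·5/12) = 1.3281
Current forward F = (S − I)·e^(rT) = (103.70 − 1.3281)·e^(0.0306·6/12) = 102.3719 × 1.015418 = 103.9503
Value (long) = (F − K)·e^(−rT) = (103.9503 − 92.61) × 0.984816 = 11.1681
Short position value = −(long value) = -C$11.17

-C$11.17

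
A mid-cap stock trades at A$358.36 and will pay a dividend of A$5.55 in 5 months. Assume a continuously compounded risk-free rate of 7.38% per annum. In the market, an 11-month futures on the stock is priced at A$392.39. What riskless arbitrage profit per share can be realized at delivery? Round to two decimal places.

PV(dividends) I = 5.55·e^(−0.0738·5/12) = 5.3819
Fair futures F* = (S − I)·e^(rT) = (358.36 − 5.3819)·e^0.067650 = 352.9781 × 1.069991 = 377.6834
Market A$392.39 > fair 377.6834: forward overpriced → cash-and-carry (borrow at r, buy the stock and collect the dividends, short the forward).
Profit at T = |F_mkt − F*| = |392.39 − 377.6834| = A$14.71 per share

A$14.71 per share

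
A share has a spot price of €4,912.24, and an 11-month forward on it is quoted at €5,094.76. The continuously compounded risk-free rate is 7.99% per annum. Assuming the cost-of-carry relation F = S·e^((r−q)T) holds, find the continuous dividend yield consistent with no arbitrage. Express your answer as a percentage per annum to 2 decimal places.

From F = S·e^((r−q)T): (r − q) = ln(F/S)/T
ln(5094.76/4912.24) = ln(1.037156) = 0.036482
(r − q) = 0.036482 / (11/12) = 0.039799
q = r − ln(F/S)/T = 0.0799 − 0.039799 = 0.040101
q = 4.01%

4.01%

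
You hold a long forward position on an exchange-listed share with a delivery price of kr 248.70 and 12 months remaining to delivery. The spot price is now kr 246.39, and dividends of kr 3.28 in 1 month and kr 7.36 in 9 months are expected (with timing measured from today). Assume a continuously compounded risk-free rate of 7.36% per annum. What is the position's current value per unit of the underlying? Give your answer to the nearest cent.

kr 5.11

PV(remaining dividends) I = 3.28·e^(−0.0736·1/12) + 7.36·e^(−0.0736·9/12) = 10.2247
Current forward F = (S − I)·e^(rT) = (246.39 − 10.2247)·e^(0.0736·12/12) = 236.1653 × 1.076376 = 254.2027
Value (long) = (F − K)·e^(−rT) = (254.2027 − 248.70) × 0.929043 = 5.1122
Value = kr 5.11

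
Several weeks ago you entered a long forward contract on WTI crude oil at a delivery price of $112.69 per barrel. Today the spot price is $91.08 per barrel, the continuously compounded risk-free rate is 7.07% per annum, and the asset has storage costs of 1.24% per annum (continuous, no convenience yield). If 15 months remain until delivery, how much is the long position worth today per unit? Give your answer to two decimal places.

Current fair forward for the remaining 15 months: F = S·e^((r + u)·T), (r + u) = 0.0707 + 0.0124 = 0.0831
F = 91.08 · e^(0.0831 × 15/12) = 91.08 × 1.109462 = 101.0498
Value of long forward = (F − K)·e^(−rT) = (101.0498 − 112.69) · e^(−0.0707·15/12)
= -11.6402 × 0.915418 = -10.66

-$10.66 per barrel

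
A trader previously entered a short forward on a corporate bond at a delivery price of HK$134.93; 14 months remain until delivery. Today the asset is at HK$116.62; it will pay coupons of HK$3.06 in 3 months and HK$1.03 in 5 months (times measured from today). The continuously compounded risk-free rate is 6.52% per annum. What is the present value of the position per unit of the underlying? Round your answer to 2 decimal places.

HK$12.44

PV(remaining coupons) I = 3.06·e^(−0.0652·3/12) + 1.03·e^(−0.0652·5/12) = 4.0129
Current forward F = (S − I)·e^(rT) = (116.62 − 4.0129)·e^(0.0652·14/12) = 112.6071 × 1.079035 = 121.5070
Value (long) = (F − K)·e^(−rT) = (121.5070 − 134.93) × 0.926754 = -12.4398
Short position value = −(long value) = HK$12.44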